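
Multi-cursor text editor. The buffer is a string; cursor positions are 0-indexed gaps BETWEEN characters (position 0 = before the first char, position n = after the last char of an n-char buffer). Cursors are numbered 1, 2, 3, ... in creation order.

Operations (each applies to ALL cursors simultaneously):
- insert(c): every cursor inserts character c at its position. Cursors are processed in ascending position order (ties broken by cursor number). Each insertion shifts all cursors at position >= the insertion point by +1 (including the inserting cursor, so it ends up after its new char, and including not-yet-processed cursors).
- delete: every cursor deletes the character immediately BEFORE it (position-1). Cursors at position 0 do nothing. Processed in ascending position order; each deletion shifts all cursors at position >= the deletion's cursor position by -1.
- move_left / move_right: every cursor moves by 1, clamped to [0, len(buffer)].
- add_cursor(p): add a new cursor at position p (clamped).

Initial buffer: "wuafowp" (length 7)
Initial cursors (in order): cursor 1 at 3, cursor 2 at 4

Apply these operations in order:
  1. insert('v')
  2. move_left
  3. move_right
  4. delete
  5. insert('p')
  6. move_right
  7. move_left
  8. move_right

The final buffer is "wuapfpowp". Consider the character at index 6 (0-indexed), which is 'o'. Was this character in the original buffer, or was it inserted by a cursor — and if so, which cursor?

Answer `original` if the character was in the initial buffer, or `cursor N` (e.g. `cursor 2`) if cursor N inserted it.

After op 1 (insert('v')): buffer="wuavfvowp" (len 9), cursors c1@4 c2@6, authorship ...1.2...
After op 2 (move_left): buffer="wuavfvowp" (len 9), cursors c1@3 c2@5, authorship ...1.2...
After op 3 (move_right): buffer="wuavfvowp" (len 9), cursors c1@4 c2@6, authorship ...1.2...
After op 4 (delete): buffer="wuafowp" (len 7), cursors c1@3 c2@4, authorship .......
After op 5 (insert('p')): buffer="wuapfpowp" (len 9), cursors c1@4 c2@6, authorship ...1.2...
After op 6 (move_right): buffer="wuapfpowp" (len 9), cursors c1@5 c2@7, authorship ...1.2...
After op 7 (move_left): buffer="wuapfpowp" (len 9), cursors c1@4 c2@6, authorship ...1.2...
After op 8 (move_right): buffer="wuapfpowp" (len 9), cursors c1@5 c2@7, authorship ...1.2...
Authorship (.=original, N=cursor N): . . . 1 . 2 . . .
Index 6: author = original

Answer: original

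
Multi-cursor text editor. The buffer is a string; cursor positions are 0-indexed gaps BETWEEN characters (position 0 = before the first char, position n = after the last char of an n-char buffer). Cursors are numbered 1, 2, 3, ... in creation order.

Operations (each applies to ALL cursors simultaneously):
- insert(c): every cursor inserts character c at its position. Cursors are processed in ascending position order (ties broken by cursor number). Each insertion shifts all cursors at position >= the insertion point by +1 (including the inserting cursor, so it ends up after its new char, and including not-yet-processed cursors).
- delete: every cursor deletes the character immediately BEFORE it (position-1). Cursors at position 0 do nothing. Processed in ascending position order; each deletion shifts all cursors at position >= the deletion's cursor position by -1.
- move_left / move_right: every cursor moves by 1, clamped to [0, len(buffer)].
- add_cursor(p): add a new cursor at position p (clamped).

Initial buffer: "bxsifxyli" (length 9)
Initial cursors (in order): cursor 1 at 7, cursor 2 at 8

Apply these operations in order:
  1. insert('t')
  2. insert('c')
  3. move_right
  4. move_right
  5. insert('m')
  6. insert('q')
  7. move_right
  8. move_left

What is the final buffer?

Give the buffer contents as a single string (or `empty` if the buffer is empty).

Answer: bxsifxytcltmqcimq

Derivation:
After op 1 (insert('t')): buffer="bxsifxytlti" (len 11), cursors c1@8 c2@10, authorship .......1.2.
After op 2 (insert('c')): buffer="bxsifxytcltci" (len 13), cursors c1@9 c2@12, authorship .......11.22.
After op 3 (move_right): buffer="bxsifxytcltci" (len 13), cursors c1@10 c2@13, authorship .......11.22.
After op 4 (move_right): buffer="bxsifxytcltci" (len 13), cursors c1@11 c2@13, authorship .......11.22.
After op 5 (insert('m')): buffer="bxsifxytcltmcim" (len 15), cursors c1@12 c2@15, authorship .......11.212.2
After op 6 (insert('q')): buffer="bxsifxytcltmqcimq" (len 17), cursors c1@13 c2@17, authorship .......11.2112.22
After op 7 (move_right): buffer="bxsifxytcltmqcimq" (len 17), cursors c1@14 c2@17, authorship .......11.2112.22
After op 8 (move_left): buffer="bxsifxytcltmqcimq" (len 17), cursors c1@13 c2@16, authorship .......11.2112.22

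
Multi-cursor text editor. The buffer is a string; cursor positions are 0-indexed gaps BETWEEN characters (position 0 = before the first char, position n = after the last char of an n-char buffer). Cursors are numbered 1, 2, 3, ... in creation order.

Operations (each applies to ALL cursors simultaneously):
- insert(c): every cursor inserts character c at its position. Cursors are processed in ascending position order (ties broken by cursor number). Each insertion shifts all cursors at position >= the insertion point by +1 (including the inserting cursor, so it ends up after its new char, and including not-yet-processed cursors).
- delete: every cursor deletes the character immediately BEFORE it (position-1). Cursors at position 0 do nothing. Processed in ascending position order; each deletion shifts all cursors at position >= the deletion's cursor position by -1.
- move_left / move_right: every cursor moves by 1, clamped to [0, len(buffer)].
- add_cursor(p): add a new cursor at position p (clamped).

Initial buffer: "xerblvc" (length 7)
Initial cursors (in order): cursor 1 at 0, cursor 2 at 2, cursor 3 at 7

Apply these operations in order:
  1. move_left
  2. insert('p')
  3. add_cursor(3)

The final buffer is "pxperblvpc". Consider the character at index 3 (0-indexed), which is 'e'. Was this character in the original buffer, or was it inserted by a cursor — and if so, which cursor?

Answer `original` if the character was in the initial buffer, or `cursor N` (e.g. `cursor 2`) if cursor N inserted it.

After op 1 (move_left): buffer="xerblvc" (len 7), cursors c1@0 c2@1 c3@6, authorship .......
After op 2 (insert('p')): buffer="pxperblvpc" (len 10), cursors c1@1 c2@3 c3@9, authorship 1.2.....3.
After op 3 (add_cursor(3)): buffer="pxperblvpc" (len 10), cursors c1@1 c2@3 c4@3 c3@9, authorship 1.2.....3.
Authorship (.=original, N=cursor N): 1 . 2 . . . . . 3 .
Index 3: author = original

Answer: original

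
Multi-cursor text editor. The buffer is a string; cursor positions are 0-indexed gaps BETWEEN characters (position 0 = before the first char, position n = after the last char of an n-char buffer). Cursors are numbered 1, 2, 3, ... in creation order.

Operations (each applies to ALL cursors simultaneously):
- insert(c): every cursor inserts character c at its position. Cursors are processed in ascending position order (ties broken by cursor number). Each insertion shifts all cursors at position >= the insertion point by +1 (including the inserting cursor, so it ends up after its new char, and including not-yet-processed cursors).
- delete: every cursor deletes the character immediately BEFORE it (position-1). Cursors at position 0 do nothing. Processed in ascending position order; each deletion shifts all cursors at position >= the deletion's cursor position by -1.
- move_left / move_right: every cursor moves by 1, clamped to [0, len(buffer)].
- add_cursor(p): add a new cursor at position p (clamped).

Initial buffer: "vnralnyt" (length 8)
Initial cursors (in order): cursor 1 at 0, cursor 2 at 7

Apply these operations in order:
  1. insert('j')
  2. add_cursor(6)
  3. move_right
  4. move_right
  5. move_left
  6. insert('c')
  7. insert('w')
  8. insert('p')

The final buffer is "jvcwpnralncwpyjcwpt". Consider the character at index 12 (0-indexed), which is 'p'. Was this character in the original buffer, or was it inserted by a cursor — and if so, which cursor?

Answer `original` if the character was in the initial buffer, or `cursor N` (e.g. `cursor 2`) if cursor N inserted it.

Answer: cursor 3

Derivation:
After op 1 (insert('j')): buffer="jvnralnyjt" (len 10), cursors c1@1 c2@9, authorship 1.......2.
After op 2 (add_cursor(6)): buffer="jvnralnyjt" (len 10), cursors c1@1 c3@6 c2@9, authorship 1.......2.
After op 3 (move_right): buffer="jvnralnyjt" (len 10), cursors c1@2 c3@7 c2@10, authorship 1.......2.
After op 4 (move_right): buffer="jvnralnyjt" (len 10), cursors c1@3 c3@8 c2@10, authorship 1.......2.
After op 5 (move_left): buffer="jvnralnyjt" (len 10), cursors c1@2 c3@7 c2@9, authorship 1.......2.
After op 6 (insert('c')): buffer="jvcnralncyjct" (len 13), cursors c1@3 c3@9 c2@12, authorship 1.1.....3.22.
After op 7 (insert('w')): buffer="jvcwnralncwyjcwt" (len 16), cursors c1@4 c3@11 c2@15, authorship 1.11.....33.222.
After op 8 (insert('p')): buffer="jvcwpnralncwpyjcwpt" (len 19), cursors c1@5 c3@13 c2@18, authorship 1.111.....333.2222.
Authorship (.=original, N=cursor N): 1 . 1 1 1 . . . . . 3 3 3 . 2 2 2 2 .
Index 12: author = 3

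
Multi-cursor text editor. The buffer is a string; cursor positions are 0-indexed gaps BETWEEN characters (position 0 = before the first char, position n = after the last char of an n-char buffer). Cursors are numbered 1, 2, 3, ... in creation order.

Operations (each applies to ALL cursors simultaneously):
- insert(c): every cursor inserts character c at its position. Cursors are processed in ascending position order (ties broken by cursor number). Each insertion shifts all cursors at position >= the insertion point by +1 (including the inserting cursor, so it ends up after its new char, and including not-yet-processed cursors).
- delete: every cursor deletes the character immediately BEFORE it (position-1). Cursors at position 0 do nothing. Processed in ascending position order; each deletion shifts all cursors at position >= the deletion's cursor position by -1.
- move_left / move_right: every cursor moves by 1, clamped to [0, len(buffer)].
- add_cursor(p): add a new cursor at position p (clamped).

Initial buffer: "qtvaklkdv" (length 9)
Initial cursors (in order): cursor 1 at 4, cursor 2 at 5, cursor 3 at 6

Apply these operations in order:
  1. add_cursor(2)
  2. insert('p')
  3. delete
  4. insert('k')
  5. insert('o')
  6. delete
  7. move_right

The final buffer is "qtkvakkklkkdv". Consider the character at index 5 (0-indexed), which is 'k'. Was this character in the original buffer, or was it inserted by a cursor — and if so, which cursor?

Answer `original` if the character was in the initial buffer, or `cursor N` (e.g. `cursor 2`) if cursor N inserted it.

Answer: cursor 1

Derivation:
After op 1 (add_cursor(2)): buffer="qtvaklkdv" (len 9), cursors c4@2 c1@4 c2@5 c3@6, authorship .........
After op 2 (insert('p')): buffer="qtpvapkplpkdv" (len 13), cursors c4@3 c1@6 c2@8 c3@10, authorship ..4..1.2.3...
After op 3 (delete): buffer="qtvaklkdv" (len 9), cursors c4@2 c1@4 c2@5 c3@6, authorship .........
After op 4 (insert('k')): buffer="qtkvakkklkkdv" (len 13), cursors c4@3 c1@6 c2@8 c3@10, authorship ..4..1.2.3...
After op 5 (insert('o')): buffer="qtkovakokkolkokdv" (len 17), cursors c4@4 c1@8 c2@11 c3@14, authorship ..44..11.22.33...
After op 6 (delete): buffer="qtkvakkklkkdv" (len 13), cursors c4@3 c1@6 c2@8 c3@10, authorship ..4..1.2.3...
After op 7 (move_right): buffer="qtkvakkklkkdv" (len 13), cursors c4@4 c1@7 c2@9 c3@11, authorship ..4..1.2.3...
Authorship (.=original, N=cursor N): . . 4 . . 1 . 2 . 3 . . .
Index 5: author = 1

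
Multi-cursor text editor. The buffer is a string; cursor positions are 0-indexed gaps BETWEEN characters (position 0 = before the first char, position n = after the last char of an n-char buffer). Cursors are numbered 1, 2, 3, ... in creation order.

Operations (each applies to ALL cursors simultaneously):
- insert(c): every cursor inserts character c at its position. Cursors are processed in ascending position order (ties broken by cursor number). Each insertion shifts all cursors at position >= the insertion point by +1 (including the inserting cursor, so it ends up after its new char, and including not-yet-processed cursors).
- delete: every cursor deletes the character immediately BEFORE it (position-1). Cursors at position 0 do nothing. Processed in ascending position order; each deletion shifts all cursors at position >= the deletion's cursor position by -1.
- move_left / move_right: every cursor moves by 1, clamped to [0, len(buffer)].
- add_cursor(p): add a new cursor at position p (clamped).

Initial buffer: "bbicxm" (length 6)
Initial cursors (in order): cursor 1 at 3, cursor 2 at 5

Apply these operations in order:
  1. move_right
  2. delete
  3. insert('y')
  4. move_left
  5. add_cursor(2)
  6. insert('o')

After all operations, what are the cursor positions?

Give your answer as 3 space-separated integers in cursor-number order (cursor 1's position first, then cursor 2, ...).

Answer: 5 8 3

Derivation:
After op 1 (move_right): buffer="bbicxm" (len 6), cursors c1@4 c2@6, authorship ......
After op 2 (delete): buffer="bbix" (len 4), cursors c1@3 c2@4, authorship ....
After op 3 (insert('y')): buffer="bbiyxy" (len 6), cursors c1@4 c2@6, authorship ...1.2
After op 4 (move_left): buffer="bbiyxy" (len 6), cursors c1@3 c2@5, authorship ...1.2
After op 5 (add_cursor(2)): buffer="bbiyxy" (len 6), cursors c3@2 c1@3 c2@5, authorship ...1.2
After op 6 (insert('o')): buffer="bboioyxoy" (len 9), cursors c3@3 c1@5 c2@8, authorship ..3.11.22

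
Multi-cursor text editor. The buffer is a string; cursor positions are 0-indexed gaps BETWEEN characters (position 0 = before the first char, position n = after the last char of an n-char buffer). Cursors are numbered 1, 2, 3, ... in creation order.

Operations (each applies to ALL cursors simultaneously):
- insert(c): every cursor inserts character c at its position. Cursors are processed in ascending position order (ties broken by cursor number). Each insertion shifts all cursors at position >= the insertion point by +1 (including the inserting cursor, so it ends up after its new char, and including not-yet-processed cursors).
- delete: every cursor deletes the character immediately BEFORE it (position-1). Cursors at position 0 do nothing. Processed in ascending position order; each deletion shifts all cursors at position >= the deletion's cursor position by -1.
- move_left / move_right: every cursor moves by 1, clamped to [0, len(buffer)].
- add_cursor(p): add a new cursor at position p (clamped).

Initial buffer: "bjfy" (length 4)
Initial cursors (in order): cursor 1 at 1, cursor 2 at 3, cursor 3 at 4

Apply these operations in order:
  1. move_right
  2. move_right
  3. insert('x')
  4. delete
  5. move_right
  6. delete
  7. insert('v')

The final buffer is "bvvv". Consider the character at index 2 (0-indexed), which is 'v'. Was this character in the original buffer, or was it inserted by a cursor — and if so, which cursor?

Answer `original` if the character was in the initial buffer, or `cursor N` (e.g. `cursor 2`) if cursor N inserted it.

Answer: cursor 2

Derivation:
After op 1 (move_right): buffer="bjfy" (len 4), cursors c1@2 c2@4 c3@4, authorship ....
After op 2 (move_right): buffer="bjfy" (len 4), cursors c1@3 c2@4 c3@4, authorship ....
After op 3 (insert('x')): buffer="bjfxyxx" (len 7), cursors c1@4 c2@7 c3@7, authorship ...1.23
After op 4 (delete): buffer="bjfy" (len 4), cursors c1@3 c2@4 c3@4, authorship ....
After op 5 (move_right): buffer="bjfy" (len 4), cursors c1@4 c2@4 c3@4, authorship ....
After op 6 (delete): buffer="b" (len 1), cursors c1@1 c2@1 c3@1, authorship .
After op 7 (insert('v')): buffer="bvvv" (len 4), cursors c1@4 c2@4 c3@4, authorship .123
Authorship (.=original, N=cursor N): . 1 2 3
Index 2: author = 2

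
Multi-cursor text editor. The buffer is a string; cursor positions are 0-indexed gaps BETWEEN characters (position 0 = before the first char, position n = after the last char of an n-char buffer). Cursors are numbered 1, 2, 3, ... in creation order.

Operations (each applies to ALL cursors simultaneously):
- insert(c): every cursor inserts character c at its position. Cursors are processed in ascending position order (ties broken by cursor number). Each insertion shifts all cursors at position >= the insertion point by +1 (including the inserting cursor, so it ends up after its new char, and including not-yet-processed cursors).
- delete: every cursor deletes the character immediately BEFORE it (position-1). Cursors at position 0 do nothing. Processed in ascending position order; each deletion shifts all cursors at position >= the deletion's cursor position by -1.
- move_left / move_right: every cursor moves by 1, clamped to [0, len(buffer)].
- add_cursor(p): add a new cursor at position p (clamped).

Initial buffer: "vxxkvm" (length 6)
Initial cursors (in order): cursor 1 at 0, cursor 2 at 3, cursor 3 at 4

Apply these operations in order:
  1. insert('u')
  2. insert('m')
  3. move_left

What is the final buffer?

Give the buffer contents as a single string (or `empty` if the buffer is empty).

After op 1 (insert('u')): buffer="uvxxukuvm" (len 9), cursors c1@1 c2@5 c3@7, authorship 1...2.3..
After op 2 (insert('m')): buffer="umvxxumkumvm" (len 12), cursors c1@2 c2@7 c3@10, authorship 11...22.33..
After op 3 (move_left): buffer="umvxxumkumvm" (len 12), cursors c1@1 c2@6 c3@9, authorship 11...22.33..

Answer: umvxxumkumvm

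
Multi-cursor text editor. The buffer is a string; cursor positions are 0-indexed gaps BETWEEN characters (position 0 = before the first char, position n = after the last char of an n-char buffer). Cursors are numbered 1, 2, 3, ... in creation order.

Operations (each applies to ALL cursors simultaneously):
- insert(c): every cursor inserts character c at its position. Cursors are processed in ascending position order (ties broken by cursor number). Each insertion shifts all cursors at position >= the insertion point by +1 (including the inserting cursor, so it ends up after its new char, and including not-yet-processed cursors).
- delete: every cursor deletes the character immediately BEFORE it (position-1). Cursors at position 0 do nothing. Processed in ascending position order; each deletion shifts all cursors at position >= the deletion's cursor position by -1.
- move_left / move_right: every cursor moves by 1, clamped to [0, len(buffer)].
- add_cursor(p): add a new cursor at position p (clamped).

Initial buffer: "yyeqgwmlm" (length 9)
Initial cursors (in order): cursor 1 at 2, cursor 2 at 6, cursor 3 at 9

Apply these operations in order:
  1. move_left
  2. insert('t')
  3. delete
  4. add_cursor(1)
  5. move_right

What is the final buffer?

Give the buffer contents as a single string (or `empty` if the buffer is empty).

After op 1 (move_left): buffer="yyeqgwmlm" (len 9), cursors c1@1 c2@5 c3@8, authorship .........
After op 2 (insert('t')): buffer="ytyeqgtwmltm" (len 12), cursors c1@2 c2@7 c3@11, authorship .1....2...3.
After op 3 (delete): buffer="yyeqgwmlm" (len 9), cursors c1@1 c2@5 c3@8, authorship .........
After op 4 (add_cursor(1)): buffer="yyeqgwmlm" (len 9), cursors c1@1 c4@1 c2@5 c3@8, authorship .........
After op 5 (move_right): buffer="yyeqgwmlm" (len 9), cursors c1@2 c4@2 c2@6 c3@9, authorship .........

Answer: yyeqgwmlm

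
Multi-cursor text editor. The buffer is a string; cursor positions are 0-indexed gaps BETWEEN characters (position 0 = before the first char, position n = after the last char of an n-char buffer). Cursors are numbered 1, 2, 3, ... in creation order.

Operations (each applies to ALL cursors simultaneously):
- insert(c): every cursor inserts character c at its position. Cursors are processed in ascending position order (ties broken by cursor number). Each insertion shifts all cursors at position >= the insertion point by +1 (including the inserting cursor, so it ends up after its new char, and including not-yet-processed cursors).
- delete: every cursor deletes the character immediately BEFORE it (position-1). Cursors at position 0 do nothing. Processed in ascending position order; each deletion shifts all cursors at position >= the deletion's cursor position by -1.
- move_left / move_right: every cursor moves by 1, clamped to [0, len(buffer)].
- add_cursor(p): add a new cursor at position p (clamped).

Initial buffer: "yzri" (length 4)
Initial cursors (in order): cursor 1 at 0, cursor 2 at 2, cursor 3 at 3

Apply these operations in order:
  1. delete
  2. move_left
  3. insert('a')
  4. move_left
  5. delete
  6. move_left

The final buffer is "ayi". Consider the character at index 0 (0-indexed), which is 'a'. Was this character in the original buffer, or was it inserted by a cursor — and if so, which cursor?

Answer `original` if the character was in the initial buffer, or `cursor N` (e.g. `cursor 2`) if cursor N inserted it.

Answer: cursor 3

Derivation:
After op 1 (delete): buffer="yi" (len 2), cursors c1@0 c2@1 c3@1, authorship ..
After op 2 (move_left): buffer="yi" (len 2), cursors c1@0 c2@0 c3@0, authorship ..
After op 3 (insert('a')): buffer="aaayi" (len 5), cursors c1@3 c2@3 c3@3, authorship 123..
After op 4 (move_left): buffer="aaayi" (len 5), cursors c1@2 c2@2 c3@2, authorship 123..
After op 5 (delete): buffer="ayi" (len 3), cursors c1@0 c2@0 c3@0, authorship 3..
After op 6 (move_left): buffer="ayi" (len 3), cursors c1@0 c2@0 c3@0, authorship 3..
Authorship (.=original, N=cursor N): 3 . .
Index 0: author = 3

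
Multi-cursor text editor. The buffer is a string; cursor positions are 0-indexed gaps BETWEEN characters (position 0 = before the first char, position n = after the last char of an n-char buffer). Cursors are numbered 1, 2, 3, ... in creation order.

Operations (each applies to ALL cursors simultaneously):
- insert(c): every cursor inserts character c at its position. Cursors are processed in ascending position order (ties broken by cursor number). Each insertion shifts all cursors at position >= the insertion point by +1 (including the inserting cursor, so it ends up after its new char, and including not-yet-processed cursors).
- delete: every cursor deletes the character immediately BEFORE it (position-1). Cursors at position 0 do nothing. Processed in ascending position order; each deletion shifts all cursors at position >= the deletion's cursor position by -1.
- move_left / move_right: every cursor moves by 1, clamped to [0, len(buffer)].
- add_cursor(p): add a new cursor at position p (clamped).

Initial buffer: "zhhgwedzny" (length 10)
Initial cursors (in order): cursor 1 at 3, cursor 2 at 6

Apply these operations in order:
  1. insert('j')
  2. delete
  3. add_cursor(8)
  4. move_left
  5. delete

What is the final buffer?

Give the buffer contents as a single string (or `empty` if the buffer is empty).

After op 1 (insert('j')): buffer="zhhjgwejdzny" (len 12), cursors c1@4 c2@8, authorship ...1...2....
After op 2 (delete): buffer="zhhgwedzny" (len 10), cursors c1@3 c2@6, authorship ..........
After op 3 (add_cursor(8)): buffer="zhhgwedzny" (len 10), cursors c1@3 c2@6 c3@8, authorship ..........
After op 4 (move_left): buffer="zhhgwedzny" (len 10), cursors c1@2 c2@5 c3@7, authorship ..........
After op 5 (delete): buffer="zhgezny" (len 7), cursors c1@1 c2@3 c3@4, authorship .......

Answer: zhgezny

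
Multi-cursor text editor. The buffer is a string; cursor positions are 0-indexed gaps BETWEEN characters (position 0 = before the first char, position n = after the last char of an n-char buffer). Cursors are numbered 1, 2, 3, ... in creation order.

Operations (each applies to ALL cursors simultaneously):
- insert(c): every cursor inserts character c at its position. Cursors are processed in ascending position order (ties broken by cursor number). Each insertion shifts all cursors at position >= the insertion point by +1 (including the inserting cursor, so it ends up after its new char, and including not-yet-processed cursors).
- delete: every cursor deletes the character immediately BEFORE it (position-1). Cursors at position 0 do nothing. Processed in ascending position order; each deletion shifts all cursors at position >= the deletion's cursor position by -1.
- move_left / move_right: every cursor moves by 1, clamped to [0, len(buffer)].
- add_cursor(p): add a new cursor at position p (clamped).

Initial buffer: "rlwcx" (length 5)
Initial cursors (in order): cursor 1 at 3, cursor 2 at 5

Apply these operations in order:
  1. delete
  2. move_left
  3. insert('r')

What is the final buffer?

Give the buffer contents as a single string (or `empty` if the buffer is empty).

After op 1 (delete): buffer="rlc" (len 3), cursors c1@2 c2@3, authorship ...
After op 2 (move_left): buffer="rlc" (len 3), cursors c1@1 c2@2, authorship ...
After op 3 (insert('r')): buffer="rrlrc" (len 5), cursors c1@2 c2@4, authorship .1.2.

Answer: rrlrc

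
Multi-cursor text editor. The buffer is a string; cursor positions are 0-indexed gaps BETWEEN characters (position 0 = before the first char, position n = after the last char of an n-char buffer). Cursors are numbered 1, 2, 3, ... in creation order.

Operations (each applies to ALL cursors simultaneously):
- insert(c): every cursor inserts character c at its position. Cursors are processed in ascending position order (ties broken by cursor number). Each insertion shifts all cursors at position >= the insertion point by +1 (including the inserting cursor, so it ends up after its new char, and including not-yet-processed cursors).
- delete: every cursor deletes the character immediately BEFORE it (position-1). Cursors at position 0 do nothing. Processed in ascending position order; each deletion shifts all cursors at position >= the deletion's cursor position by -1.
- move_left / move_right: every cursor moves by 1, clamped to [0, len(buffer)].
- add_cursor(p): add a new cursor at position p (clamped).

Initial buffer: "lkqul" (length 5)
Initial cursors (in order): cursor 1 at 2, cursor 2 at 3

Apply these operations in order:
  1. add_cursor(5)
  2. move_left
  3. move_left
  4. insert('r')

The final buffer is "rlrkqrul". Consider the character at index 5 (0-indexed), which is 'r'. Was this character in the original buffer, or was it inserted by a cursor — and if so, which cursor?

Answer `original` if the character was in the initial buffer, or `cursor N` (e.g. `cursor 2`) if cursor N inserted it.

Answer: cursor 3

Derivation:
After op 1 (add_cursor(5)): buffer="lkqul" (len 5), cursors c1@2 c2@3 c3@5, authorship .....
After op 2 (move_left): buffer="lkqul" (len 5), cursors c1@1 c2@2 c3@4, authorship .....
After op 3 (move_left): buffer="lkqul" (len 5), cursors c1@0 c2@1 c3@3, authorship .....
After op 4 (insert('r')): buffer="rlrkqrul" (len 8), cursors c1@1 c2@3 c3@6, authorship 1.2..3..
Authorship (.=original, N=cursor N): 1 . 2 . . 3 . .
Index 5: author = 3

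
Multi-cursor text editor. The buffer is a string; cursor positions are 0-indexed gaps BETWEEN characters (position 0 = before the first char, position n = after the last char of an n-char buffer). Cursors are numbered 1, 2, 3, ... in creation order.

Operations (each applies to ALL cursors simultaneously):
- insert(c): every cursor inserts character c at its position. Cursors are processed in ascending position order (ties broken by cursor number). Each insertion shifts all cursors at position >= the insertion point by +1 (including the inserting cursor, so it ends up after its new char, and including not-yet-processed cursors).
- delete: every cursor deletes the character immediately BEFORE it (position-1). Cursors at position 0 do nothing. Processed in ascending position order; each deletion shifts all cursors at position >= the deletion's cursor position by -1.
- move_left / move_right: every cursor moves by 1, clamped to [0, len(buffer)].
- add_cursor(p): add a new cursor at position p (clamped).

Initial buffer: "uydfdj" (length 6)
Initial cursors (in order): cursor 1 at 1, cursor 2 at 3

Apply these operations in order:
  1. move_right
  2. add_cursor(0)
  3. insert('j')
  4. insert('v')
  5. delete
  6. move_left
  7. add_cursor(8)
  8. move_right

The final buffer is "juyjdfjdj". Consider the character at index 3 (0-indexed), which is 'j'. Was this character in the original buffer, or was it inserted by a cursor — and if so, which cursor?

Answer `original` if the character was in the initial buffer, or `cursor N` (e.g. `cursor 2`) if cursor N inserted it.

After op 1 (move_right): buffer="uydfdj" (len 6), cursors c1@2 c2@4, authorship ......
After op 2 (add_cursor(0)): buffer="uydfdj" (len 6), cursors c3@0 c1@2 c2@4, authorship ......
After op 3 (insert('j')): buffer="juyjdfjdj" (len 9), cursors c3@1 c1@4 c2@7, authorship 3..1..2..
After op 4 (insert('v')): buffer="jvuyjvdfjvdj" (len 12), cursors c3@2 c1@6 c2@10, authorship 33..11..22..
After op 5 (delete): buffer="juyjdfjdj" (len 9), cursors c3@1 c1@4 c2@7, authorship 3..1..2..
After op 6 (move_left): buffer="juyjdfjdj" (len 9), cursors c3@0 c1@3 c2@6, authorship 3..1..2..
After op 7 (add_cursor(8)): buffer="juyjdfjdj" (len 9), cursors c3@0 c1@3 c2@6 c4@8, authorship 3..1..2..
After op 8 (move_right): buffer="juyjdfjdj" (len 9), cursors c3@1 c1@4 c2@7 c4@9, authorship 3..1..2..
Authorship (.=original, N=cursor N): 3 . . 1 . . 2 . .
Index 3: author = 1

Answer: cursor 1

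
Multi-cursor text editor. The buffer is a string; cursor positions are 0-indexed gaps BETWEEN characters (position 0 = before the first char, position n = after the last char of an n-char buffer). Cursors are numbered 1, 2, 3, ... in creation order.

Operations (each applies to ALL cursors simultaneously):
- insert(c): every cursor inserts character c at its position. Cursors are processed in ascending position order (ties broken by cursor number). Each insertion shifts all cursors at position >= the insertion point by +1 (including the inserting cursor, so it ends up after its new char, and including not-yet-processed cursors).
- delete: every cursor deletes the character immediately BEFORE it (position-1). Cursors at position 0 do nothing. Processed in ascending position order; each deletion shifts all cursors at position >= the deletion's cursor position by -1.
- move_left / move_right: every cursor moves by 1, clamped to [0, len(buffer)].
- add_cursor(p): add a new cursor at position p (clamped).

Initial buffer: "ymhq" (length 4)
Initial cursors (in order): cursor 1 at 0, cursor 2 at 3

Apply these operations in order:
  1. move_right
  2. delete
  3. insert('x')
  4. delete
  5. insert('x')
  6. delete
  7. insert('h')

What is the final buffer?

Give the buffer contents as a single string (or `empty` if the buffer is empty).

Answer: hmhh

Derivation:
After op 1 (move_right): buffer="ymhq" (len 4), cursors c1@1 c2@4, authorship ....
After op 2 (delete): buffer="mh" (len 2), cursors c1@0 c2@2, authorship ..
After op 3 (insert('x')): buffer="xmhx" (len 4), cursors c1@1 c2@4, authorship 1..2
After op 4 (delete): buffer="mh" (len 2), cursors c1@0 c2@2, authorship ..
After op 5 (insert('x')): buffer="xmhx" (len 4), cursors c1@1 c2@4, authorship 1..2
After op 6 (delete): buffer="mh" (len 2), cursors c1@0 c2@2, authorship ..
After op 7 (insert('h')): buffer="hmhh" (len 4), cursors c1@1 c2@4, authorship 1..2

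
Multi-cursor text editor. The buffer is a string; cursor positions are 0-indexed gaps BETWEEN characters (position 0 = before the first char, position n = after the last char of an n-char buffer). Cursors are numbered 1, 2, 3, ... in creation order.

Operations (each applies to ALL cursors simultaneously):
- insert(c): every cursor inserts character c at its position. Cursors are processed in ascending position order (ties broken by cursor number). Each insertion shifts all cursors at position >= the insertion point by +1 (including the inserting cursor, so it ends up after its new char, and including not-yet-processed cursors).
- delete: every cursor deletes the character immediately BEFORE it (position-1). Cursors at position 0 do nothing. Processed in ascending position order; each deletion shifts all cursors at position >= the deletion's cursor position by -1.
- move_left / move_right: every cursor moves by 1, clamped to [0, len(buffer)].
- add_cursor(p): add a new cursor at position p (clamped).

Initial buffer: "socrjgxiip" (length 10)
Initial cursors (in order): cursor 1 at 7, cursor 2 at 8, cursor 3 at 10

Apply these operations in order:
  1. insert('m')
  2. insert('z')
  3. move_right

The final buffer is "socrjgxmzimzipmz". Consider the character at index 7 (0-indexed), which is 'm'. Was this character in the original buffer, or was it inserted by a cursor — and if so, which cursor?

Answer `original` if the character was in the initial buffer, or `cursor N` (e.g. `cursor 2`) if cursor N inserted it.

Answer: cursor 1

Derivation:
After op 1 (insert('m')): buffer="socrjgxmimipm" (len 13), cursors c1@8 c2@10 c3@13, authorship .......1.2..3
After op 2 (insert('z')): buffer="socrjgxmzimzipmz" (len 16), cursors c1@9 c2@12 c3@16, authorship .......11.22..33
After op 3 (move_right): buffer="socrjgxmzimzipmz" (len 16), cursors c1@10 c2@13 c3@16, authorship .......11.22..33
Authorship (.=original, N=cursor N): . . . . . . . 1 1 . 2 2 . . 3 3
Index 7: author = 1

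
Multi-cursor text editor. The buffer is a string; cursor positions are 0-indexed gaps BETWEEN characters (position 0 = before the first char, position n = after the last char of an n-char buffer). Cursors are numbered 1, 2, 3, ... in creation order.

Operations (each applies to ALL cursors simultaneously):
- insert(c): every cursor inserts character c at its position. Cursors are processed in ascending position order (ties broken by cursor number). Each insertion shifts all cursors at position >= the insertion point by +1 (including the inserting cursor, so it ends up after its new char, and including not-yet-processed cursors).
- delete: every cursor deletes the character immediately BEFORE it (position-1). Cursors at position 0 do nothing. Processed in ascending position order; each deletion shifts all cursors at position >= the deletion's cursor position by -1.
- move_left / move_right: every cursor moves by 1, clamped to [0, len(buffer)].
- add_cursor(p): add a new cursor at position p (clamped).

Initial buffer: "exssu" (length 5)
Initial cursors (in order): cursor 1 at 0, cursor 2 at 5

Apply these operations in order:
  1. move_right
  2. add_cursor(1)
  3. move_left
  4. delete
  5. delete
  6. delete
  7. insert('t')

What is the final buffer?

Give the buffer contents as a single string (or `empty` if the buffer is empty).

After op 1 (move_right): buffer="exssu" (len 5), cursors c1@1 c2@5, authorship .....
After op 2 (add_cursor(1)): buffer="exssu" (len 5), cursors c1@1 c3@1 c2@5, authorship .....
After op 3 (move_left): buffer="exssu" (len 5), cursors c1@0 c3@0 c2@4, authorship .....
After op 4 (delete): buffer="exsu" (len 4), cursors c1@0 c3@0 c2@3, authorship ....
After op 5 (delete): buffer="exu" (len 3), cursors c1@0 c3@0 c2@2, authorship ...
After op 6 (delete): buffer="eu" (len 2), cursors c1@0 c3@0 c2@1, authorship ..
After op 7 (insert('t')): buffer="ttetu" (len 5), cursors c1@2 c3@2 c2@4, authorship 13.2.

Answer: ttetu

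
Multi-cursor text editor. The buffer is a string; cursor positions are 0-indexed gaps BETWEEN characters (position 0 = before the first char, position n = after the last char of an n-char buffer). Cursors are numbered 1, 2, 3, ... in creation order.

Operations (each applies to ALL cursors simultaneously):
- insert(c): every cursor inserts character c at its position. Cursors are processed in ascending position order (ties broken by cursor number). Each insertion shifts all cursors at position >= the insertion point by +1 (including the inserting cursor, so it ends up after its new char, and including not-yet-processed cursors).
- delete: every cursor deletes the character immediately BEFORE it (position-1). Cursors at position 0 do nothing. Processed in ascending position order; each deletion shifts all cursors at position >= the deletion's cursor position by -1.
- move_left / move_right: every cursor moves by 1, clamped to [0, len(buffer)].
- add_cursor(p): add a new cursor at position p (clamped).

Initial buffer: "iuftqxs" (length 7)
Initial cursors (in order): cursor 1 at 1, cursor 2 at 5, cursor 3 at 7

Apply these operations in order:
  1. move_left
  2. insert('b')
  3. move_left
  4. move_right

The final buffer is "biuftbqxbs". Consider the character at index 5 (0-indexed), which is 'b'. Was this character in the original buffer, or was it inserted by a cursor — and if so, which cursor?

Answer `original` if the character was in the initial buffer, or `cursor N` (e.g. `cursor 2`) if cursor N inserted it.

Answer: cursor 2

Derivation:
After op 1 (move_left): buffer="iuftqxs" (len 7), cursors c1@0 c2@4 c3@6, authorship .......
After op 2 (insert('b')): buffer="biuftbqxbs" (len 10), cursors c1@1 c2@6 c3@9, authorship 1....2..3.
After op 3 (move_left): buffer="biuftbqxbs" (len 10), cursors c1@0 c2@5 c3@8, authorship 1....2..3.
After op 4 (move_right): buffer="biuftbqxbs" (len 10), cursors c1@1 c2@6 c3@9, authorship 1....2..3.
Authorship (.=original, N=cursor N): 1 . . . . 2 . . 3 .
Index 5: author = 2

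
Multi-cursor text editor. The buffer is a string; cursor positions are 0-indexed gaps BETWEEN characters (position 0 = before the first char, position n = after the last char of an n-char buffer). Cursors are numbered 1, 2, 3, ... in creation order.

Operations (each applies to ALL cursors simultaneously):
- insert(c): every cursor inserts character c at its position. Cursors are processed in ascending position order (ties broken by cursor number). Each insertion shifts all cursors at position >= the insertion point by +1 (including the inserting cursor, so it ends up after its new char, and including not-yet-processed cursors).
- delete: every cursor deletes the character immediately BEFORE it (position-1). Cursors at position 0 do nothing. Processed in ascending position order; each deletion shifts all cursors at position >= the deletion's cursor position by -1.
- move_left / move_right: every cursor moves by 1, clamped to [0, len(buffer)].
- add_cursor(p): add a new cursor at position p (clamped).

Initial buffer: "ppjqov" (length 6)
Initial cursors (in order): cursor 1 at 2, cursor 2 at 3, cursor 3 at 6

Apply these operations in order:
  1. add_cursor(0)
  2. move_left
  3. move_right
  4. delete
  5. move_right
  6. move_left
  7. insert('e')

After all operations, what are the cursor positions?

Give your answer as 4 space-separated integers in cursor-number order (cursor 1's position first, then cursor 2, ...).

After op 1 (add_cursor(0)): buffer="ppjqov" (len 6), cursors c4@0 c1@2 c2@3 c3@6, authorship ......
After op 2 (move_left): buffer="ppjqov" (len 6), cursors c4@0 c1@1 c2@2 c3@5, authorship ......
After op 3 (move_right): buffer="ppjqov" (len 6), cursors c4@1 c1@2 c2@3 c3@6, authorship ......
After op 4 (delete): buffer="qo" (len 2), cursors c1@0 c2@0 c4@0 c3@2, authorship ..
After op 5 (move_right): buffer="qo" (len 2), cursors c1@1 c2@1 c4@1 c3@2, authorship ..
After op 6 (move_left): buffer="qo" (len 2), cursors c1@0 c2@0 c4@0 c3@1, authorship ..
After op 7 (insert('e')): buffer="eeeqeo" (len 6), cursors c1@3 c2@3 c4@3 c3@5, authorship 124.3.

Answer: 3 3 5 3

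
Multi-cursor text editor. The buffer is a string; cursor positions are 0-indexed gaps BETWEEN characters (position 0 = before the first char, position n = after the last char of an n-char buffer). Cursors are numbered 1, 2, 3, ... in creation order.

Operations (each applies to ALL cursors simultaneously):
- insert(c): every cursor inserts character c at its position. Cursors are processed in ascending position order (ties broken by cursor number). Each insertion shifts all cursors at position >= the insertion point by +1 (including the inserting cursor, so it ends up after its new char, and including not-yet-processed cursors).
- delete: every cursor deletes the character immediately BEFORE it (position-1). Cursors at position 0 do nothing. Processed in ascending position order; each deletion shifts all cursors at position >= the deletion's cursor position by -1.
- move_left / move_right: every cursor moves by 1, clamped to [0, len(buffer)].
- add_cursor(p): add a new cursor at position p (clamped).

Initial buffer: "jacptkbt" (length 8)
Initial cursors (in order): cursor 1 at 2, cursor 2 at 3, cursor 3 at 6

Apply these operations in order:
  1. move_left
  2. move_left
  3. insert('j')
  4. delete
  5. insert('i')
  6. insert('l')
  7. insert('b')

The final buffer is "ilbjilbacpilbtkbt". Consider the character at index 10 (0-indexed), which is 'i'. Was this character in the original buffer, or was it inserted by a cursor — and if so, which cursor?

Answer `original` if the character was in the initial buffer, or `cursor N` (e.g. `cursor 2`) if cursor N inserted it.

After op 1 (move_left): buffer="jacptkbt" (len 8), cursors c1@1 c2@2 c3@5, authorship ........
After op 2 (move_left): buffer="jacptkbt" (len 8), cursors c1@0 c2@1 c3@4, authorship ........
After op 3 (insert('j')): buffer="jjjacpjtkbt" (len 11), cursors c1@1 c2@3 c3@7, authorship 1.2...3....
After op 4 (delete): buffer="jacptkbt" (len 8), cursors c1@0 c2@1 c3@4, authorship ........
After op 5 (insert('i')): buffer="ijiacpitkbt" (len 11), cursors c1@1 c2@3 c3@7, authorship 1.2...3....
After op 6 (insert('l')): buffer="iljilacpiltkbt" (len 14), cursors c1@2 c2@5 c3@10, authorship 11.22...33....
After op 7 (insert('b')): buffer="ilbjilbacpilbtkbt" (len 17), cursors c1@3 c2@7 c3@13, authorship 111.222...333....
Authorship (.=original, N=cursor N): 1 1 1 . 2 2 2 . . . 3 3 3 . . . .
Index 10: author = 3

Answer: cursor 3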